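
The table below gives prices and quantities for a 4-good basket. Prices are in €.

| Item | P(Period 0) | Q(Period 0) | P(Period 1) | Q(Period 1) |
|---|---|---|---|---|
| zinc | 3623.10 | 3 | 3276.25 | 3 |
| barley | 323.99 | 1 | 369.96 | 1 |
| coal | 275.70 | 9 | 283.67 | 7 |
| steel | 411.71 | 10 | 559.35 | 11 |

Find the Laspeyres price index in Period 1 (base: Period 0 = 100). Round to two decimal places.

Laspeyres price index uses base-period quantities as weights.
ΣP(Period 1)·Q(Period 0) = 3276.25×3 + 369.96×1 + 283.67×9 + 559.35×10 = 9828.75 + 369.96 + 2553.03 + 5593.5 = 18345.24
ΣP(Period 0)·Q(Period 0) = 3623.10×3 + 323.99×1 + 275.70×9 + 411.71×10 = 10869.3 + 323.99 + 2481.3 + 4117.1 = 17791.69
Index = 18345.24 / 17791.69 × 100 = 103.1113

103.11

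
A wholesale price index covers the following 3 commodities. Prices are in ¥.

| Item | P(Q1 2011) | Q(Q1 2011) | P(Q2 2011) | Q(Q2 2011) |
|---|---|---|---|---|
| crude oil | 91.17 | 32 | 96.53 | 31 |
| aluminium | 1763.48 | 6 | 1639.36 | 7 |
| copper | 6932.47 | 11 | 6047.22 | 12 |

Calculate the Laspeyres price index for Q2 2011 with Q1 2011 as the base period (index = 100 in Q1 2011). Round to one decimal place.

Laspeyres price index uses base-period quantities as weights.
ΣP(Q2 2011)·Q(Q1 2011) = 96.53×32 + 1639.36×6 + 6047.22×11 = 3088.96 + 9836.16 + 66519.42 = 79444.54
ΣP(Q1 2011)·Q(Q1 2011) = 91.17×32 + 1763.48×6 + 6932.47×11 = 2917.44 + 10580.88 + 76257.17 = 89755.49
Index = 79444.54 / 89755.49 × 100 = 88.5122

88.5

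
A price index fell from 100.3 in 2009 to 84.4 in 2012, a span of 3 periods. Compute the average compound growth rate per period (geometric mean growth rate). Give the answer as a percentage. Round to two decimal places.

-5.59%

Growth factor = (84.4/100.3)^(1/3) = (0.841476)^(1/3) = 0.944091
Growth rate = 0.944091 − 1 = -0.055909 = -5.5909%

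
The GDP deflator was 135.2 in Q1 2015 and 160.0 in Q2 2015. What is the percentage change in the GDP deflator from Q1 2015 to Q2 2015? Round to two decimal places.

Change = (160.0 − 135.2) / 135.2 × 100
       = 24.8 / 135.2 × 100 = 18.3432%

18.34%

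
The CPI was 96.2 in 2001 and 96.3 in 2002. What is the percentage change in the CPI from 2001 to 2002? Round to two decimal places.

0.10%

Change = (96.3 − 96.2) / 96.2 × 100
       = 0.1 / 96.2 × 100 = 0.1040%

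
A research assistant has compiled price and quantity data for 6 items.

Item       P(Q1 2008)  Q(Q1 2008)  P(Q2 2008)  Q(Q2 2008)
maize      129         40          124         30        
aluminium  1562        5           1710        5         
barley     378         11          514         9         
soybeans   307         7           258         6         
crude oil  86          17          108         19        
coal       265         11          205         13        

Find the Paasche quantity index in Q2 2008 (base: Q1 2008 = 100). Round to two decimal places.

Paasche quantity index uses current-period prices as weights.
ΣP(Q2 2008)·Q(Q2 2008) = 124×30 + 1710×5 + 514×9 + 258×6 + 108×19 + 205×13 = 3720 + 8550 + 4626 + 1548 + 2052 + 2665 = 23161
ΣP(Q2 2008)·Q(Q1 2008) = 124×40 + 1710×5 + 514×11 + 258×7 + 108×17 + 205×11 = 4960 + 8550 + 5654 + 1806 + 1836 + 2255 = 25061
Index = 23161 / 25061 × 100 = 92.4185

92.42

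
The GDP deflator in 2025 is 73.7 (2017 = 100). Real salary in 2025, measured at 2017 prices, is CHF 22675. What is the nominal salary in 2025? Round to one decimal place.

Nominal = Real × (Index/100) = 22675 × (73.7/100)
        = 22675 × 0.737 = 16711.4750

16711.5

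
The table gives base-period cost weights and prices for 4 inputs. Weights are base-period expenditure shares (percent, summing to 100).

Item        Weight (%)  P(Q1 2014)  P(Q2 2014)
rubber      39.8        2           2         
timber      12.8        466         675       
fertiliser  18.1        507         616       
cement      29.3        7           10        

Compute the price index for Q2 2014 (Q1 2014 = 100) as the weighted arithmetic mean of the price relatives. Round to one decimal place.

122.2

rubber: 39.8 × (2/2) = 39.8 × 1.000000 = 39.8000
timber: 12.8 × (675/466) = 12.8 × 1.448498 = 18.5408
fertiliser: 18.1 × (616/507) = 18.1 × 1.214990 = 21.9913
cement: 29.3 × (10/7) = 29.3 × 1.428571 = 41.8571
Index = Σ wᵢ·(p₁ᵢ/p₀ᵢ) = 39.8000 + 18.5408 + 21.9913 + 41.8571 = 122.1892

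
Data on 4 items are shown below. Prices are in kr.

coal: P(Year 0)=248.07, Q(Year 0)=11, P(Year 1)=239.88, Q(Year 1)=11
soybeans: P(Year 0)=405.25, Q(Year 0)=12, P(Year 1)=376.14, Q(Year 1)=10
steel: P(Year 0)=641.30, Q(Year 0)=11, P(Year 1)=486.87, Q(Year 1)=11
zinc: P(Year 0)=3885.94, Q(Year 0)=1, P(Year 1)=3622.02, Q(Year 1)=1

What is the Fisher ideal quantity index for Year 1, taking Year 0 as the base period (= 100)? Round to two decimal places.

Laspeyres component (base-period weights):
ΣP(Year 0)Q(Year 1) = 248.07×11 + 405.25×10 + 641.30×11 + 3885.94×1 = 2728.77 + 4052.5 + 7054.3 + 3885.94 = 17721.51
ΣP(Year 0)Q(Year 0) = 248.07×11 + 405.25×12 + 641.30×11 + 3885.94×1 = 2728.77 + 4863 + 7054.3 + 3885.94 = 18532.01
L = 17721.51 / 18532.01 × 100 = 95.6265
Paasche component (current-period weights):
ΣP(Year 1)Q(Year 1) = 239.88×11 + 376.14×10 + 486.87×11 + 3622.02×1 = 2638.68 + 3761.4 + 5355.57 + 3622.02 = 15377.67
ΣP(Year 1)Q(Year 0) = 239.88×11 + 376.14×12 + 486.87×11 + 3622.02×1 = 2638.68 + 4513.68 + 5355.57 + 3622.02 = 16129.95
P = 15377.67 / 16129.95 × 100 = 95.3361
Fisher = √(L × P) = √(95.6265 × 95.3361) = 95.4812

95.48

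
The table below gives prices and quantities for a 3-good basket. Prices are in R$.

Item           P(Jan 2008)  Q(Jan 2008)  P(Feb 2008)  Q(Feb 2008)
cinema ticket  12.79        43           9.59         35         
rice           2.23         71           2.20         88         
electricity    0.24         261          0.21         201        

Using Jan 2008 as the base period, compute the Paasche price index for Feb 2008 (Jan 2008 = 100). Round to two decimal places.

82.57

Paasche price index uses current-period quantities as weights.
ΣP(Feb 2008)·Q(Feb 2008) = 9.59×35 + 2.20×88 + 0.21×201 = 335.65 + 193.6 + 42.21 = 571.46
ΣP(Jan 2008)·Q(Feb 2008) = 12.79×35 + 2.23×88 + 0.24×201 = 447.65 + 196.24 + 48.24 = 692.13
Index = 571.46 / 692.13 × 100 = 82.5654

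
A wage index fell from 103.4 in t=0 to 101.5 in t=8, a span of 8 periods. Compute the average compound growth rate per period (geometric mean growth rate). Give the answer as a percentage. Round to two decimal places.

Growth factor = (101.5/103.4)^(1/8) = (0.981625)^(1/8) = 0.997684
Growth rate = 0.997684 − 1 = -0.002316 = -0.2316%

-0.23%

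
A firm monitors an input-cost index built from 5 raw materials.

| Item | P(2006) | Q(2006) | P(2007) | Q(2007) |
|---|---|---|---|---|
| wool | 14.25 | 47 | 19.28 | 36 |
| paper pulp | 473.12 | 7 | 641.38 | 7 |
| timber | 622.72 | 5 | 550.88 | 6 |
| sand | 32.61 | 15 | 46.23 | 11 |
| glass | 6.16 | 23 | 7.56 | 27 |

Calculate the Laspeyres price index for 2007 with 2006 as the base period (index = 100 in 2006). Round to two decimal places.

Laspeyres price index uses base-period quantities as weights.
ΣP(2007)·Q(2006) = 19.28×47 + 641.38×7 + 550.88×5 + 46.23×15 + 7.56×23 = 906.16 + 4489.66 + 2754.4 + 693.45 + 173.88 = 9017.55
ΣP(2006)·Q(2006) = 14.25×47 + 473.12×7 + 622.72×5 + 32.61×15 + 6.16×23 = 669.75 + 3311.84 + 3113.6 + 489.15 + 141.68 = 7726.02
Index = 9017.55 / 7726.02 × 100 = 116.7166

116.72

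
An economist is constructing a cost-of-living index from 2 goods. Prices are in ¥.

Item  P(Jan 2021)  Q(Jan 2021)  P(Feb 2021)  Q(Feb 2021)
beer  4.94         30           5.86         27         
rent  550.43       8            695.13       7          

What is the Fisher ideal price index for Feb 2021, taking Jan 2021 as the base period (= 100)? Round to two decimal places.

126.04

Laspeyres component (base-period weights):
ΣP(Feb 2021)Q(Jan 2021) = 5.86×30 + 695.13×8 = 175.8 + 5561.04 = 5736.84
ΣP(Jan 2021)Q(Jan 2021) = 4.94×30 + 550.43×8 = 148.2 + 4403.44 = 4551.64
L = 5736.84 / 4551.64 × 100 = 126.0390
Paasche component (current-period weights):
ΣP(Feb 2021)Q(Feb 2021) = 5.86×27 + 695.13×7 = 158.22 + 4865.91 = 5024.13
ΣP(Jan 2021)Q(Feb 2021) = 4.94×27 + 550.43×7 = 133.38 + 3853.01 = 3986.39
P = 5024.13 / 3986.39 × 100 = 126.0321
Fisher = √(L × P) = √(126.0390 × 126.0321) = 126.0355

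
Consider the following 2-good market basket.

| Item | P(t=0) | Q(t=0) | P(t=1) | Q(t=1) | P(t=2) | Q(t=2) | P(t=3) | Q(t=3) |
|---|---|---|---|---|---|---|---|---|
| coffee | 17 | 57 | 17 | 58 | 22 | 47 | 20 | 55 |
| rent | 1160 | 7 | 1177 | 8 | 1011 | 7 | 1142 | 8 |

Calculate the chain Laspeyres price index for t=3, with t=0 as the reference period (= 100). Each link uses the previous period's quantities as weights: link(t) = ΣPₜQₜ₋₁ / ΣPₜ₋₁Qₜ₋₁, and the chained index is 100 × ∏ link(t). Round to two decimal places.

100.45

Link t=0→t=1:
ΣP(t=1)Q(t=0) = 17×57 + 1177×7 = 969 + 8239 = 9208
ΣP(t=0)Q(t=0) = 17×57 + 1160×7 = 969 + 8120 = 9089
link = 9208/9089 = 1.013093
Link t=1→t=2:
ΣP(t=2)Q(t=1) = 22×58 + 1011×8 = 1276 + 8088 = 9364
ΣP(t=1)Q(t=1) = 17×58 + 1177×8 = 986 + 9416 = 10402
link = 9364/10402 = 0.900211
Link t=2→t=3:
ΣP(t=3)Q(t=2) = 20×47 + 1142×7 = 940 + 7994 = 8934
ΣP(t=2)Q(t=2) = 22×47 + 1011×7 = 1034 + 7077 = 8111
link = 8934/8111 = 1.101467
Chained index = 100 × 1.013093 × 0.900211 × 1.101467 = 100.4536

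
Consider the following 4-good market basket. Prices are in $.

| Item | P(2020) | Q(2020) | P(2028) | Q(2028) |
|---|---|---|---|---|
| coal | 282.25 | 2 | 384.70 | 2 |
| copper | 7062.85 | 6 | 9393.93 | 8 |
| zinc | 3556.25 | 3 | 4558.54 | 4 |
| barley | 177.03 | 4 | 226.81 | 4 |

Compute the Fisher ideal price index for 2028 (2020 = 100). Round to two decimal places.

Laspeyres component (base-period weights):
ΣP(2028)Q(2020) = 384.70×2 + 9393.93×6 + 4558.54×3 + 226.81×4 = 769.4 + 56363.58 + 13675.62 + 907.24 = 71715.84
ΣP(2020)Q(2020) = 282.25×2 + 7062.85×6 + 3556.25×3 + 177.03×4 = 564.5 + 42377.1 + 10668.75 + 708.12 = 54318.47
L = 71715.84 / 54318.47 × 100 = 132.0285
Paasche component (current-period weights):
ΣP(2028)Q(2028) = 384.70×2 + 9393.93×8 + 4558.54×4 + 226.81×4 = 769.4 + 75151.44 + 18234.16 + 907.24 = 95062.24
ΣP(2020)Q(2028) = 282.25×2 + 7062.85×8 + 3556.25×4 + 177.03×4 = 564.5 + 56502.8 + 14225 + 708.12 = 72000.42
P = 95062.24 / 72000.42 × 100 = 132.0301
Fisher = √(L × P) = √(132.0285 × 132.0301) = 132.0293

132.03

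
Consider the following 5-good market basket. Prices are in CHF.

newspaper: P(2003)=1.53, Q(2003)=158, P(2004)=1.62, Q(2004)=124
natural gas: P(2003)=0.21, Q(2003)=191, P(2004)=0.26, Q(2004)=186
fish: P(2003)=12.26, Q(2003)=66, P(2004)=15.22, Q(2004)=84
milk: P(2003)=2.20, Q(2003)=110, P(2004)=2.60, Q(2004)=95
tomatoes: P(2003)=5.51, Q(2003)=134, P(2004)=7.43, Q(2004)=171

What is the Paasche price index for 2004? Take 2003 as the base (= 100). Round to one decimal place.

Paasche price index uses current-period quantities as weights.
ΣP(2004)·Q(2004) = 1.62×124 + 0.26×186 + 15.22×84 + 2.60×95 + 7.43×171 = 200.88 + 48.36 + 1278.48 + 247 + 1270.53 = 3045.25
ΣP(2003)·Q(2004) = 1.53×124 + 0.21×186 + 12.26×84 + 2.20×95 + 5.51×171 = 189.72 + 39.06 + 1029.84 + 209 + 942.21 = 2409.83
Index = 3045.25 / 2409.83 × 100 = 126.3678

126.4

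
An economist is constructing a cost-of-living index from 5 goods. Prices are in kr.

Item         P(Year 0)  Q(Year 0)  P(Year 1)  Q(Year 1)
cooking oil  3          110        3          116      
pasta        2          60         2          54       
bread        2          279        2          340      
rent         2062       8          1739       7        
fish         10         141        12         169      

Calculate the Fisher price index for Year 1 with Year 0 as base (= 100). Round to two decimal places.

88.34

Laspeyres component (base-period weights):
ΣP(Year 1)Q(Year 0) = 3×110 + 2×60 + 2×279 + 1739×8 + 12×141 = 330 + 120 + 558 + 13912 + 1692 = 16612
ΣP(Year 0)Q(Year 0) = 3×110 + 2×60 + 2×279 + 2062×8 + 10×141 = 330 + 120 + 558 + 16496 + 1410 = 18914
L = 16612 / 18914 × 100 = 87.8291
Paasche component (current-period weights):
ΣP(Year 1)Q(Year 1) = 3×116 + 2×54 + 2×340 + 1739×7 + 12×169 = 348 + 108 + 680 + 12173 + 2028 = 15337
ΣP(Year 0)Q(Year 1) = 3×116 + 2×54 + 2×340 + 2062×7 + 10×169 = 348 + 108 + 680 + 14434 + 1690 = 17260
P = 15337 / 17260 × 100 = 88.8586
Fisher = √(L × P) = √(87.8291 × 88.8586) = 88.3424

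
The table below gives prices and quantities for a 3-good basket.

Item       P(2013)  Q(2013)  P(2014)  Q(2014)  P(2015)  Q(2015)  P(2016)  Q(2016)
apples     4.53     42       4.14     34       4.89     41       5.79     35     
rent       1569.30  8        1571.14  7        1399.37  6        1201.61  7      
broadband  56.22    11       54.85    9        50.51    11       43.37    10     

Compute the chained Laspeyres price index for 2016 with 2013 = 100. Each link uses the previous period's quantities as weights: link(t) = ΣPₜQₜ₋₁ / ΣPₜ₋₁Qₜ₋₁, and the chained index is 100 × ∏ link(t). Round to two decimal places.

Link 2013→2014:
ΣP(2014)Q(2013) = 4.14×42 + 1571.14×8 + 54.85×11 = 173.88 + 12569.12 + 603.35 = 13346.35
ΣP(2013)Q(2013) = 4.53×42 + 1569.30×8 + 56.22×11 = 190.26 + 12554.4 + 618.42 = 13363.08
link = 13346.35/13363.08 = 0.998748
Link 2014→2015:
ΣP(2015)Q(2014) = 4.89×34 + 1399.37×7 + 50.51×9 = 166.26 + 9795.59 + 454.59 = 10416.44
ΣP(2014)Q(2014) = 4.14×34 + 1571.14×7 + 54.85×9 = 140.76 + 10997.98 + 493.65 = 11632.39
link = 10416.44/11632.39 = 0.895469
Link 2015→2016:
ΣP(2016)Q(2015) = 5.79×41 + 1201.61×6 + 43.37×11 = 237.39 + 7209.66 + 477.07 = 7924.12
ΣP(2015)Q(2015) = 4.89×41 + 1399.37×6 + 50.51×11 = 200.49 + 8396.22 + 555.61 = 9152.32
link = 7924.12/9152.32 = 0.865805
Chained index = 100 × 0.998748 × 0.895469 × 0.865805 = 77.4330

77.43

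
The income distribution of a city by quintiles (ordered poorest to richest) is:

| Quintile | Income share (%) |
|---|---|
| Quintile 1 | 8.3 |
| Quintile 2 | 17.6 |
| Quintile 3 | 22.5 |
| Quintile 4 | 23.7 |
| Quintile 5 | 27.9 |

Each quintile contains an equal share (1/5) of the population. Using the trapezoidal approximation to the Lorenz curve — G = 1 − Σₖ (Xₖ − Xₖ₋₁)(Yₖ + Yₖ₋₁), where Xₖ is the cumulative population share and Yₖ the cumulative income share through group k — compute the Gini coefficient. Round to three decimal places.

Cumulative income shares Yₖ: 0.0830, 0.2590, 0.4840, 0.7210, 1.0000
Σ (Xₖ−Xₖ₋₁)(Yₖ+Yₖ₋₁) = (1/5)(0.0830+0.0000) + (1/5)(0.2590+0.0830) + (1/5)(0.4840+0.2590) + (1/5)(0.7210+0.4840) + (1/5)(1.0000+0.7210)
  = 0.0166 + 0.0684 + 0.1486 + 0.2410 + 0.3442 = 0.8188
G = 1 − 0.8188 = 0.1812

0.181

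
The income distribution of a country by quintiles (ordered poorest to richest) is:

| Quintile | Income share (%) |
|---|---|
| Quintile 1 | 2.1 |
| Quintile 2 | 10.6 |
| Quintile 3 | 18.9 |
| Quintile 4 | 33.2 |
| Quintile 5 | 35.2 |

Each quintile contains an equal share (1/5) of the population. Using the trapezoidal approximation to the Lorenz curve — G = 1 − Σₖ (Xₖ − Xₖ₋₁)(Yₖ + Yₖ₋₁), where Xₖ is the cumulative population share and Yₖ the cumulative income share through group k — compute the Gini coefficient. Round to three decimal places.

Cumulative income shares Yₖ: 0.0210, 0.1270, 0.3160, 0.6480, 1.0000
Σ (Xₖ−Xₖ₋₁)(Yₖ+Yₖ₋₁) = (1/5)(0.0210+0.0000) + (1/5)(0.1270+0.0210) + (1/5)(0.3160+0.1270) + (1/5)(0.6480+0.3160) + (1/5)(1.0000+0.6480)
  = 0.0042 + 0.0296 + 0.0886 + 0.1928 + 0.3296 = 0.6448
G = 1 − 0.6448 = 0.3552

0.355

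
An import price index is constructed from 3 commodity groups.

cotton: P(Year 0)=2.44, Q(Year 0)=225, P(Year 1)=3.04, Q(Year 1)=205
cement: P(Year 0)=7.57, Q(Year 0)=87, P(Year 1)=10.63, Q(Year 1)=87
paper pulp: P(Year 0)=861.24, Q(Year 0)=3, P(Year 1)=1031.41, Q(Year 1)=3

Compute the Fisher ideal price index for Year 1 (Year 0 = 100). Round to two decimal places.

124.04

Laspeyres component (base-period weights):
ΣP(Year 1)Q(Year 0) = 3.04×225 + 10.63×87 + 1031.41×3 = 684 + 924.81 + 3094.23 = 4703.04
ΣP(Year 0)Q(Year 0) = 2.44×225 + 7.57×87 + 861.24×3 = 549 + 658.59 + 2583.72 = 3791.31
L = 4703.04 / 3791.31 × 100 = 124.0479
Paasche component (current-period weights):
ΣP(Year 1)Q(Year 1) = 3.04×205 + 10.63×87 + 1031.41×3 = 623.2 + 924.81 + 3094.23 = 4642.24
ΣP(Year 0)Q(Year 1) = 2.44×205 + 7.57×87 + 861.24×3 = 500.2 + 658.59 + 2583.72 = 3742.51
P = 4642.24 / 3742.51 × 100 = 124.0408
Fisher = √(L × P) = √(124.0479 × 124.0408) = 124.0444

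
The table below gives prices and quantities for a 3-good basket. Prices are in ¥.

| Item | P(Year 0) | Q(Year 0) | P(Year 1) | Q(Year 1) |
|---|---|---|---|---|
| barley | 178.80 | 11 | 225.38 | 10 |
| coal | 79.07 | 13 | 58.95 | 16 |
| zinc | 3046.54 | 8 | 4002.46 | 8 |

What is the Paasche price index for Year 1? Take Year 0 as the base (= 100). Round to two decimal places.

128.41

Paasche price index uses current-period quantities as weights.
ΣP(Year 1)·Q(Year 1) = 225.38×10 + 58.95×16 + 4002.46×8 = 2253.8 + 943.2 + 32019.68 = 35216.68
ΣP(Year 0)·Q(Year 1) = 178.80×10 + 79.07×16 + 3046.54×8 = 1788 + 1265.12 + 24372.32 = 27425.44
Index = 35216.68 / 27425.44 × 100 = 128.4088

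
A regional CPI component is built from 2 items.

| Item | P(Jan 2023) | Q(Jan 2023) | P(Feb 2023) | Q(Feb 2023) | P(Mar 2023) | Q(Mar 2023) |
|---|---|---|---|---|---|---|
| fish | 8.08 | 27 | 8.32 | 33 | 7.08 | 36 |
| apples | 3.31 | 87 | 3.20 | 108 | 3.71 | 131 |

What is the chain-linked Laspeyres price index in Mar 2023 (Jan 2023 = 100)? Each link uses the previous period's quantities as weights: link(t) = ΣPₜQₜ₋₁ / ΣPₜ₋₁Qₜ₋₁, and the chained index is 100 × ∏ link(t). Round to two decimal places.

Link Jan 2023→Feb 2023:
ΣP(Feb 2023)Q(Jan 2023) = 8.32×27 + 3.20×87 = 224.64 + 278.4 = 503.04
ΣP(Jan 2023)Q(Jan 2023) = 8.08×27 + 3.31×87 = 218.16 + 287.97 = 506.13
link = 503.04/506.13 = 0.993895
Link Feb 2023→Mar 2023:
ΣP(Mar 2023)Q(Feb 2023) = 7.08×33 + 3.71×108 = 233.64 + 400.68 = 634.32
ΣP(Feb 2023)Q(Feb 2023) = 8.32×33 + 3.20×108 = 274.56 + 345.6 = 620.16
link = 634.32/620.16 = 1.022833
Chained index = 100 × 0.993895 × 1.022833 = 101.6588

101.66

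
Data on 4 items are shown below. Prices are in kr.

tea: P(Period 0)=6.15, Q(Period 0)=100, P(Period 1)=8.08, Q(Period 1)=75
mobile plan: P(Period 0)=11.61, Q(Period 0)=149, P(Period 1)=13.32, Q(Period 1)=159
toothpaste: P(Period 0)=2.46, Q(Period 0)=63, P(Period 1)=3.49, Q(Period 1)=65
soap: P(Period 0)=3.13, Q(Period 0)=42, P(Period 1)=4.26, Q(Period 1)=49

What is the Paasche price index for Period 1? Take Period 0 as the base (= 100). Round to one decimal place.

Paasche price index uses current-period quantities as weights.
ΣP(Period 1)·Q(Period 1) = 8.08×75 + 13.32×159 + 3.49×65 + 4.26×49 = 606 + 2117.88 + 226.85 + 208.74 = 3159.47
ΣP(Period 0)·Q(Period 1) = 6.15×75 + 11.61×159 + 2.46×65 + 3.13×49 = 461.25 + 1845.99 + 159.9 + 153.37 = 2620.51
Index = 3159.47 / 2620.51 × 100 = 120.5670

120.6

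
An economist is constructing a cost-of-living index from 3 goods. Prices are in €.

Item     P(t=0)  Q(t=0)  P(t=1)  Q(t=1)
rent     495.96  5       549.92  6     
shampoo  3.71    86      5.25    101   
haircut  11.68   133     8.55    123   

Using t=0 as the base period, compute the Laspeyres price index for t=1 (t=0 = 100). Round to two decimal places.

99.68

Laspeyres price index uses base-period quantities as weights.
ΣP(t=1)·Q(t=0) = 549.92×5 + 5.25×86 + 8.55×133 = 2749.6 + 451.5 + 1137.15 = 4338.25
ΣP(t=0)·Q(t=0) = 495.96×5 + 3.71×86 + 11.68×133 = 2479.8 + 319.06 + 1553.44 = 4352.3
Index = 4338.25 / 4352.3 × 100 = 99.6772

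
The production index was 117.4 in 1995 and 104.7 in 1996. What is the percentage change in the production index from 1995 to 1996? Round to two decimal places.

-10.82%

Change = (104.7 − 117.4) / 117.4 × 100
       = -12.7 / 117.4 × 100 = -10.8177%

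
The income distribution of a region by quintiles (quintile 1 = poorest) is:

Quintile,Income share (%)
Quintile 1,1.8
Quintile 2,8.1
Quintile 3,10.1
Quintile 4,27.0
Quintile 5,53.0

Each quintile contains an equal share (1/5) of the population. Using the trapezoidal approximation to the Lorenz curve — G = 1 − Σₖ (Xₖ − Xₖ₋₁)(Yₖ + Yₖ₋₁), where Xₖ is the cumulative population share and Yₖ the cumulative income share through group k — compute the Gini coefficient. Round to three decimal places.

Cumulative income shares Yₖ: 0.0180, 0.0990, 0.2000, 0.4700, 1.0000
Σ (Xₖ−Xₖ₋₁)(Yₖ+Yₖ₋₁) = (1/5)(0.0180+0.0000) + (1/5)(0.0990+0.0180) + (1/5)(0.2000+0.0990) + (1/5)(0.4700+0.2000) + (1/5)(1.0000+0.4700)
  = 0.0036 + 0.0234 + 0.0598 + 0.1340 + 0.2940 = 0.5148
G = 1 − 0.5148 = 0.4852

0.485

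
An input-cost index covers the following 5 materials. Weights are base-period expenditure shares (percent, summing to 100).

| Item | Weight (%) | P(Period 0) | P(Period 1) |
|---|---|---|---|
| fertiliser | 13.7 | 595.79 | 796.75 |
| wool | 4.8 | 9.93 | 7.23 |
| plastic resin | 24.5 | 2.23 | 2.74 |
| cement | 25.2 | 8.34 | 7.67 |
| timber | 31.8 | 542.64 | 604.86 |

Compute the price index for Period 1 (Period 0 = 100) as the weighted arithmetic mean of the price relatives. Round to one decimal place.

110.5

fertiliser: 13.7 × (796.75/595.79) = 13.7 × 1.337300 = 18.3210
wool: 4.8 × (7.23/9.93) = 4.8 × 0.728097 = 3.4949
plastic resin: 24.5 × (2.74/2.23) = 24.5 × 1.228700 = 30.1031
cement: 25.2 × (7.67/8.34) = 25.2 × 0.919664 = 23.1755
timber: 31.8 × (604.86/542.64) = 31.8 × 1.114662 = 35.4462
Index = Σ wᵢ·(p₁ᵢ/p₀ᵢ) = 18.3210 + 3.4949 + 30.1031 + 23.1755 + 35.4462 = 110.5408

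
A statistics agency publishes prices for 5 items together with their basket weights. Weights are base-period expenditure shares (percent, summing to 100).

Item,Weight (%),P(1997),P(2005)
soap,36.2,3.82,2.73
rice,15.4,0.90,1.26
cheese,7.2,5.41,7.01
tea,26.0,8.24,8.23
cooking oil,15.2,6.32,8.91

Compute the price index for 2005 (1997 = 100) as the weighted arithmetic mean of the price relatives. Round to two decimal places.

104.16

soap: 36.2 × (2.73/3.82) = 36.2 × 0.714660 = 25.8707
rice: 15.4 × (1.26/0.90) = 15.4 × 1.400000 = 21.5600
cheese: 7.2 × (7.01/5.41) = 7.2 × 1.295749 = 9.3294
tea: 26.0 × (8.23/8.24) = 26.0 × 0.998786 = 25.9684
cooking oil: 15.2 × (8.91/6.32) = 15.2 × 1.409810 = 21.4291
Index = Σ wᵢ·(p₁ᵢ/p₀ᵢ) = 25.8707 + 21.5600 + 9.3294 + 25.9684 + 21.4291 = 104.1576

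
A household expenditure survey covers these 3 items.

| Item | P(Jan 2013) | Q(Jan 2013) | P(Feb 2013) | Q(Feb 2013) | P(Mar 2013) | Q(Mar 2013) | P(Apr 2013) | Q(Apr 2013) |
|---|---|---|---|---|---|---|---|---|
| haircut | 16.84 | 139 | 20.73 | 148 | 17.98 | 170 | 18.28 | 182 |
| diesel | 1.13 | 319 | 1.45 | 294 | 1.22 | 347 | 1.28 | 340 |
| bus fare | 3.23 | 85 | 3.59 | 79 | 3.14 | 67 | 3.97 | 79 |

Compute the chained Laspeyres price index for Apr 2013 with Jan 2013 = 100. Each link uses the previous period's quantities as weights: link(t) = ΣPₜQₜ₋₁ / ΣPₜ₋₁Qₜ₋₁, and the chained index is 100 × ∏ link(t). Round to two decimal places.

Link Jan 2013→Feb 2013:
ΣP(Feb 2013)Q(Jan 2013) = 20.73×139 + 1.45×319 + 3.59×85 = 2881.47 + 462.55 + 305.15 = 3649.17
ΣP(Jan 2013)Q(Jan 2013) = 16.84×139 + 1.13×319 + 3.23×85 = 2340.76 + 360.47 + 274.55 = 2975.78
link = 3649.17/2975.78 = 1.226290
Link Feb 2013→Mar 2013:
ΣP(Mar 2013)Q(Feb 2013) = 17.98×148 + 1.22×294 + 3.14×79 = 2661.04 + 358.68 + 248.06 = 3267.78
ΣP(Feb 2013)Q(Feb 2013) = 20.73×148 + 1.45×294 + 3.59×79 = 3068.04 + 426.3 + 283.61 = 3777.95
link = 3267.78/3777.95 = 0.864961
Link Mar 2013→Apr 2013:
ΣP(Apr 2013)Q(Mar 2013) = 18.28×170 + 1.28×347 + 3.97×67 = 3107.6 + 444.16 + 265.99 = 3817.75
ΣP(Mar 2013)Q(Mar 2013) = 17.98×170 + 1.22×347 + 3.14×67 = 3056.6 + 423.34 + 210.38 = 3690.32
link = 3817.75/3690.32 = 1.034531
Chained index = 100 × 1.226290 × 0.864961 × 1.034531 = 109.7320

109.73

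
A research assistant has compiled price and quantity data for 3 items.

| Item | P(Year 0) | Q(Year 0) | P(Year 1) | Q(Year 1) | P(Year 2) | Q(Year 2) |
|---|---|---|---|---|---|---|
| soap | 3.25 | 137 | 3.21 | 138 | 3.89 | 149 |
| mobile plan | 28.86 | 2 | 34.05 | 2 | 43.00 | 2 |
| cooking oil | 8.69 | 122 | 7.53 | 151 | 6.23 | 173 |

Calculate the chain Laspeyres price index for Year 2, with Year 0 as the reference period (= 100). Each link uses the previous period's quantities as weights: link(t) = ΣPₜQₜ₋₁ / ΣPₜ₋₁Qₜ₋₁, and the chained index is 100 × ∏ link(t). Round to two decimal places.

Link Year 0→Year 1:
ΣP(Year 1)Q(Year 0) = 3.21×137 + 34.05×2 + 7.53×122 = 439.77 + 68.1 + 918.66 = 1426.53
ΣP(Year 0)Q(Year 0) = 3.25×137 + 28.86×2 + 8.69×122 = 445.25 + 57.72 + 1060.18 = 1563.15
link = 1426.53/1563.15 = 0.912600
Link Year 1→Year 2:
ΣP(Year 2)Q(Year 1) = 3.89×138 + 43.00×2 + 6.23×151 = 536.82 + 86 + 940.73 = 1563.55
ΣP(Year 1)Q(Year 1) = 3.21×138 + 34.05×2 + 7.53×151 = 442.98 + 68.1 + 1137.03 = 1648.11
link = 1563.55/1648.11 = 0.948693
Chained index = 100 × 0.912600 × 0.948693 = 86.5777

86.58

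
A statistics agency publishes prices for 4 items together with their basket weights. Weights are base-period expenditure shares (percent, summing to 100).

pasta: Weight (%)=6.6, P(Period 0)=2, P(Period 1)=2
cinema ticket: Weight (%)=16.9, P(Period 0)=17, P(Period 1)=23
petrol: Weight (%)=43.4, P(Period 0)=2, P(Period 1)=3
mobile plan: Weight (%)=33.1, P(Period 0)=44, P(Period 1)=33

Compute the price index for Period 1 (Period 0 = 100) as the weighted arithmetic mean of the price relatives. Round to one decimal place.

pasta: 6.6 × (2/2) = 6.6 × 1.000000 = 6.6000
cinema ticket: 16.9 × (23/17) = 16.9 × 1.352941 = 22.8647
petrol: 43.4 × (3/2) = 43.4 × 1.500000 = 65.1000
mobile plan: 33.1 × (33/44) = 33.1 × 0.750000 = 24.8250
Index = Σ wᵢ·(p₁ᵢ/p₀ᵢ) = 6.6000 + 22.8647 + 65.1000 + 24.8250 = 119.3897

119.4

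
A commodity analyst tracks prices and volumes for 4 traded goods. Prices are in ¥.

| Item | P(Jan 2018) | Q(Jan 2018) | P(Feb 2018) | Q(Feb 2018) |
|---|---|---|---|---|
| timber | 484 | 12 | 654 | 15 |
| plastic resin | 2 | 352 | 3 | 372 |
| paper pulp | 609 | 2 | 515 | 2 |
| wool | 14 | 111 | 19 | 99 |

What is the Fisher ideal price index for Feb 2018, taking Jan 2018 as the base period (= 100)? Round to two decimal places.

130.08

Laspeyres component (base-period weights):
ΣP(Feb 2018)Q(Jan 2018) = 654×12 + 3×352 + 515×2 + 19×111 = 7848 + 1056 + 1030 + 2109 = 12043
ΣP(Jan 2018)Q(Jan 2018) = 484×12 + 2×352 + 609×2 + 14×111 = 5808 + 704 + 1218 + 1554 = 9284
L = 12043 / 9284 × 100 = 129.7178
Paasche component (current-period weights):
ΣP(Feb 2018)Q(Feb 2018) = 654×15 + 3×372 + 515×2 + 19×99 = 9810 + 1116 + 1030 + 1881 = 13837
ΣP(Jan 2018)Q(Feb 2018) = 484×15 + 2×372 + 609×2 + 14×99 = 7260 + 744 + 1218 + 1386 = 10608
P = 13837 / 10608 × 100 = 130.4393
Fisher = √(L × P) = √(129.7178 × 130.4393) = 130.0780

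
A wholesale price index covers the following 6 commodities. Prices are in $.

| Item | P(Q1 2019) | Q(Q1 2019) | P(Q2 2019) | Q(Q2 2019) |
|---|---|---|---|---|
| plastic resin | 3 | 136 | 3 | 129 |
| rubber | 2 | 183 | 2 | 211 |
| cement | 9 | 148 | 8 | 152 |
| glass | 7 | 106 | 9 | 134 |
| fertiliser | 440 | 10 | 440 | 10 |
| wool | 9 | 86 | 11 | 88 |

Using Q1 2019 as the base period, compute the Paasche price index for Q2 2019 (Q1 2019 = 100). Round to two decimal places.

103.52

Paasche price index uses current-period quantities as weights.
ΣP(Q2 2019)·Q(Q2 2019) = 3×129 + 2×211 + 8×152 + 9×134 + 440×10 + 11×88 = 387 + 422 + 1216 + 1206 + 4400 + 968 = 8599
ΣP(Q1 2019)·Q(Q2 2019) = 3×129 + 2×211 + 9×152 + 7×134 + 440×10 + 9×88 = 387 + 422 + 1368 + 938 + 4400 + 792 = 8307
Index = 8599 / 8307 × 100 = 103.5151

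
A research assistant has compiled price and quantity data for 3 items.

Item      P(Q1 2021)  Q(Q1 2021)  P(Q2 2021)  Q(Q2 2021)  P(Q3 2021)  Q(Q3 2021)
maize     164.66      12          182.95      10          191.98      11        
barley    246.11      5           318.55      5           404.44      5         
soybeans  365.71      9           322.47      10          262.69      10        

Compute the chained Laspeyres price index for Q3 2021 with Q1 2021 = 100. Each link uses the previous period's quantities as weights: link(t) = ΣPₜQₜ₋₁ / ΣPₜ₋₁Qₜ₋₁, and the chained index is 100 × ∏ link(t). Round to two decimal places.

101.75

Link Q1 2021→Q2 2021:
ΣP(Q2 2021)Q(Q1 2021) = 182.95×12 + 318.55×5 + 322.47×9 = 2195.4 + 1592.75 + 2902.23 = 6690.38
ΣP(Q1 2021)Q(Q1 2021) = 164.66×12 + 246.11×5 + 365.71×9 = 1975.92 + 1230.55 + 3291.39 = 6497.86
link = 6690.38/6497.86 = 1.029628
Link Q2 2021→Q3 2021:
ΣP(Q3 2021)Q(Q2 2021) = 191.98×10 + 404.44×5 + 262.69×10 = 1919.8 + 2022.2 + 2626.9 = 6568.9
ΣP(Q2 2021)Q(Q2 2021) = 182.95×10 + 318.55×5 + 322.47×10 = 1829.5 + 1592.75 + 3224.7 = 6646.95
link = 6568.9/6646.95 = 0.988258
Chained index = 100 × 1.029628 × 0.988258 = 101.7538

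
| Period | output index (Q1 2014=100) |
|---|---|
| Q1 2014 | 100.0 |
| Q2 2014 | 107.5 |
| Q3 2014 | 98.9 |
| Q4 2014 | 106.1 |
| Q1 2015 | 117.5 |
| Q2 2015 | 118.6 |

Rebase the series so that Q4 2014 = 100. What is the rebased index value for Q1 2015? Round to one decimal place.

Rebased(Q1 2015) = 117.5 / 106.1 × 100 = 110.7446

110.7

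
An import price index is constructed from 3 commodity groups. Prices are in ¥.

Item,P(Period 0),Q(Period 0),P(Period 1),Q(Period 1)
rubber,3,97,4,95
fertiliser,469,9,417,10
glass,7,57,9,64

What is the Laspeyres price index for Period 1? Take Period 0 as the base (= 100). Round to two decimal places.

94.77

Laspeyres price index uses base-period quantities as weights.
ΣP(Period 1)·Q(Period 0) = 4×97 + 417×9 + 9×57 = 388 + 3753 + 513 = 4654
ΣP(Period 0)·Q(Period 0) = 3×97 + 469×9 + 7×57 = 291 + 4221 + 399 = 4911
Index = 4654 / 4911 × 100 = 94.7668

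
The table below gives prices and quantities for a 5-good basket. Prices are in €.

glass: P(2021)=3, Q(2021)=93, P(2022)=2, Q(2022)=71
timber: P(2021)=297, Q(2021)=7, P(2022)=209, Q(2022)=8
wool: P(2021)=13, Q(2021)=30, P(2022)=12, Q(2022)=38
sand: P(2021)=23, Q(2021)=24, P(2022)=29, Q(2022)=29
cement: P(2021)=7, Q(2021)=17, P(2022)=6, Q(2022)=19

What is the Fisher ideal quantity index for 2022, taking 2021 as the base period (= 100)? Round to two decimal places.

Laspeyres component (base-period weights):
ΣP(2021)Q(2022) = 3×71 + 297×8 + 13×38 + 23×29 + 7×19 = 213 + 2376 + 494 + 667 + 133 = 3883
ΣP(2021)Q(2021) = 3×93 + 297×7 + 13×30 + 23×24 + 7×17 = 279 + 2079 + 390 + 552 + 119 = 3419
L = 3883 / 3419 × 100 = 113.5712
Paasche component (current-period weights):
ΣP(2022)Q(2022) = 2×71 + 209×8 + 12×38 + 29×29 + 6×19 = 142 + 1672 + 456 + 841 + 114 = 3225
ΣP(2022)Q(2021) = 2×93 + 209×7 + 12×30 + 29×24 + 6×17 = 186 + 1463 + 360 + 696 + 102 = 2807
P = 3225 / 2807 × 100 = 114.8913
Fisher = √(L × P) = √(113.5712 × 114.8913) = 114.2294

114.23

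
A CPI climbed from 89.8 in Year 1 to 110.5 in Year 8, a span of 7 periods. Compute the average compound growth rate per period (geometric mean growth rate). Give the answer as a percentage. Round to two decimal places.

Growth factor = (110.5/89.8)^(1/7) = (1.230512)^(1/7) = 1.030076
Growth rate = 1.030076 − 1 = 0.030076 = 3.0076%

3.01%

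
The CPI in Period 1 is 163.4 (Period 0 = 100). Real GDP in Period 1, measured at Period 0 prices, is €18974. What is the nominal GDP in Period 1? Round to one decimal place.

Nominal = Real × (Index/100) = 18974 × (163.4/100)
        = 18974 × 1.634 = 31003.5160

31003.5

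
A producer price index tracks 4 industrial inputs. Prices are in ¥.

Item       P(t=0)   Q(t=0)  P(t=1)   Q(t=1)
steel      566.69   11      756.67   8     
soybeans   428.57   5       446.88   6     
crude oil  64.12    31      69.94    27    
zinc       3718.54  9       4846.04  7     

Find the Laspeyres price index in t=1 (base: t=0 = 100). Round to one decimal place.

128.5

Laspeyres price index uses base-period quantities as weights.
ΣP(t=1)·Q(t=0) = 756.67×11 + 446.88×5 + 69.94×31 + 4846.04×9 = 8323.37 + 2234.4 + 2168.14 + 43614.36 = 56340.27
ΣP(t=0)·Q(t=0) = 566.69×11 + 428.57×5 + 64.12×31 + 3718.54×9 = 6233.59 + 2142.85 + 1987.72 + 33466.86 = 43831.02
Index = 56340.27 / 43831.02 × 100 = 128.5397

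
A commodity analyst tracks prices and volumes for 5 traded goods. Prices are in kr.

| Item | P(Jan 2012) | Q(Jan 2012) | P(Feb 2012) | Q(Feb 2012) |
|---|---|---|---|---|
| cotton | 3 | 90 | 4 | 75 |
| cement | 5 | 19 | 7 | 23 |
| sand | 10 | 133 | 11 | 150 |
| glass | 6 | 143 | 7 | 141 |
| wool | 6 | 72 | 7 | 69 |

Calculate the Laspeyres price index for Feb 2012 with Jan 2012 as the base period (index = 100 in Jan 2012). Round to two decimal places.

115.95

Laspeyres price index uses base-period quantities as weights.
ΣP(Feb 2012)·Q(Jan 2012) = 4×90 + 7×19 + 11×133 + 7×143 + 7×72 = 360 + 133 + 1463 + 1001 + 504 = 3461
ΣP(Jan 2012)·Q(Jan 2012) = 3×90 + 5×19 + 10×133 + 6×143 + 6×72 = 270 + 95 + 1330 + 858 + 432 = 2985
Index = 3461 / 2985 × 100 = 115.9464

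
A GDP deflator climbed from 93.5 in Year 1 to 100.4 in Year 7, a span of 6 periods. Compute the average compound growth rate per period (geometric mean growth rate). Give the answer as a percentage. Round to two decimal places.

1.19%

Growth factor = (100.4/93.5)^(1/6) = (1.073797)^(1/6) = 1.011937
Growth rate = 1.011937 − 1 = 0.011937 = 1.1937%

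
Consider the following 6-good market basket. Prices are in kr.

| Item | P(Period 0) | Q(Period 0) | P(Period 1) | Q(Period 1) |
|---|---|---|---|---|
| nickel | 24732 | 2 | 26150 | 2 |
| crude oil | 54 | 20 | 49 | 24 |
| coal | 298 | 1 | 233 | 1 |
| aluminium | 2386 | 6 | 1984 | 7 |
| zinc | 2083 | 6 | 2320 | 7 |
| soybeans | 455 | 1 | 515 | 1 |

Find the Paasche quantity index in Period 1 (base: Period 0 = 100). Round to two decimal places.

105.64

Paasche quantity index uses current-period prices as weights.
ΣP(Period 1)·Q(Period 1) = 26150×2 + 49×24 + 233×1 + 1984×7 + 2320×7 + 515×1 = 52300 + 1176 + 233 + 13888 + 16240 + 515 = 84352
ΣP(Period 1)·Q(Period 0) = 26150×2 + 49×20 + 233×1 + 1984×6 + 2320×6 + 515×1 = 52300 + 980 + 233 + 11904 + 13920 + 515 = 79852
Index = 84352 / 79852 × 100 = 105.6354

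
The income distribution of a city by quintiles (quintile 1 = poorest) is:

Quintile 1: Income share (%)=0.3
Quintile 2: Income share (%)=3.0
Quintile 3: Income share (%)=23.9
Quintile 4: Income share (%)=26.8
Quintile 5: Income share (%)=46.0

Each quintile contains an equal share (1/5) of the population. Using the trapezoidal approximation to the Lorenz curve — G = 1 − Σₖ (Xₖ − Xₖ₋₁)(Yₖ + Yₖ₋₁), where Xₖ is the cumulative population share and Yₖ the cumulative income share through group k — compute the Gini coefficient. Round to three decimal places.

0.461

Cumulative income shares Yₖ: 0.0030, 0.0330, 0.2720, 0.5400, 1.0000
Σ (Xₖ−Xₖ₋₁)(Yₖ+Yₖ₋₁) = (1/5)(0.0030+0.0000) + (1/5)(0.0330+0.0030) + (1/5)(0.2720+0.0330) + (1/5)(0.5400+0.2720) + (1/5)(1.0000+0.5400)
  = 0.0006 + 0.0072 + 0.0610 + 0.1624 + 0.3080 = 0.5392
G = 1 − 0.5392 = 0.4608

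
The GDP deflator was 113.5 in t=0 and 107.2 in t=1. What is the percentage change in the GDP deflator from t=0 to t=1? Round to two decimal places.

Change = (107.2 − 113.5) / 113.5 × 100
       = -6.3 / 113.5 × 100 = -5.5507%

-5.55%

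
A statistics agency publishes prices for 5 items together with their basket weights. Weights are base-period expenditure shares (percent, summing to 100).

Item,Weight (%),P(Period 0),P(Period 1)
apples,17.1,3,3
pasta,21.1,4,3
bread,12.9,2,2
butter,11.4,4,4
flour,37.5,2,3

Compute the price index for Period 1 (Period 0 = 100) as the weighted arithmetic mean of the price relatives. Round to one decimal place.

apples: 17.1 × (3/3) = 17.1 × 1.000000 = 17.1000
pasta: 21.1 × (3/4) = 21.1 × 0.750000 = 15.8250
bread: 12.9 × (2/2) = 12.9 × 1.000000 = 12.9000
butter: 11.4 × (4/4) = 11.4 × 1.000000 = 11.4000
flour: 37.5 × (3/2) = 37.5 × 1.500000 = 56.2500
Index = Σ wᵢ·(p₁ᵢ/p₀ᵢ) = 17.1000 + 15.8250 + 12.9000 + 11.4000 + 56.2500 = 113.4750

113.5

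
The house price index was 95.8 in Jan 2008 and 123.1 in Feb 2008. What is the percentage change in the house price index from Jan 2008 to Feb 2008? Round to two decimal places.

Change = (123.1 − 95.8) / 95.8 × 100
       = 27.3 / 95.8 × 100 = 28.4969%

28.50%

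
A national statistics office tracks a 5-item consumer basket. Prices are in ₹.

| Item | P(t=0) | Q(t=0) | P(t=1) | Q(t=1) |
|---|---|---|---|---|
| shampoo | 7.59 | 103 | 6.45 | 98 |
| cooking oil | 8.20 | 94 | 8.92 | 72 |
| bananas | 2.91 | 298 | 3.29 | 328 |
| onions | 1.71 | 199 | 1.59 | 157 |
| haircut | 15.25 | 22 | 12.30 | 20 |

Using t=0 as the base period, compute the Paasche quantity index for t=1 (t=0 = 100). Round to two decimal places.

Paasche quantity index uses current-period prices as weights.
ΣP(t=1)·Q(t=1) = 6.45×98 + 8.92×72 + 3.29×328 + 1.59×157 + 12.30×20 = 632.1 + 642.24 + 1079.12 + 249.63 + 246 = 2849.09
ΣP(t=1)·Q(t=0) = 6.45×103 + 8.92×94 + 3.29×298 + 1.59×199 + 12.30×22 = 664.35 + 838.48 + 980.42 + 316.41 + 270.6 = 3070.26
Index = 2849.09 / 3070.26 × 100 = 92.7964

92.80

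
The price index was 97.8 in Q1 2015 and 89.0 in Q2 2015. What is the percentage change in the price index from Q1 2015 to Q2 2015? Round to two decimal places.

-9.00%

Change = (89.0 − 97.8) / 97.8 × 100
       = -8.8 / 97.8 × 100 = -8.9980%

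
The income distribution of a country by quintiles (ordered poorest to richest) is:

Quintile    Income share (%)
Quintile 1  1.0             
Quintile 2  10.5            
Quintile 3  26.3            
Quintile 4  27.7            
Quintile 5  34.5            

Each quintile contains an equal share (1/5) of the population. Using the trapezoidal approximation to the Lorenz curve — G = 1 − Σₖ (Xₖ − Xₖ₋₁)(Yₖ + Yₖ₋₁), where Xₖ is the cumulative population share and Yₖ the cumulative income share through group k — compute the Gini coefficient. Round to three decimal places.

Cumulative income shares Yₖ: 0.0100, 0.1150, 0.3780, 0.6550, 1.0000
Σ (Xₖ−Xₖ₋₁)(Yₖ+Yₖ₋₁) = (1/5)(0.0100+0.0000) + (1/5)(0.1150+0.0100) + (1/5)(0.3780+0.1150) + (1/5)(0.6550+0.3780) + (1/5)(1.0000+0.6550)
  = 0.0020 + 0.0250 + 0.0986 + 0.2066 + 0.3310 = 0.6632
G = 1 − 0.6632 = 0.3368

0.337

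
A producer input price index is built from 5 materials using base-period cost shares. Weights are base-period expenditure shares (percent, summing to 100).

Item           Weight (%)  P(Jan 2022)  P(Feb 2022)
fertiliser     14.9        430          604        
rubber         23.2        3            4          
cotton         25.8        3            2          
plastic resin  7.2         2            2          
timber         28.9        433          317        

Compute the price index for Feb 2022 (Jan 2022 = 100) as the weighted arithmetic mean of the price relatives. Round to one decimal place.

97.4

fertiliser: 14.9 × (604/430) = 14.9 × 1.404651 = 20.9293
rubber: 23.2 × (4/3) = 23.2 × 1.333333 = 30.9333
cotton: 25.8 × (2/3) = 25.8 × 0.666667 = 17.2000
plastic resin: 7.2 × (2/2) = 7.2 × 1.000000 = 7.2000
timber: 28.9 × (317/433) = 28.9 × 0.732102 = 21.1577
Index = Σ wᵢ·(p₁ᵢ/p₀ᵢ) = 20.9293 + 30.9333 + 17.2000 + 7.2000 + 21.1577 = 97.4204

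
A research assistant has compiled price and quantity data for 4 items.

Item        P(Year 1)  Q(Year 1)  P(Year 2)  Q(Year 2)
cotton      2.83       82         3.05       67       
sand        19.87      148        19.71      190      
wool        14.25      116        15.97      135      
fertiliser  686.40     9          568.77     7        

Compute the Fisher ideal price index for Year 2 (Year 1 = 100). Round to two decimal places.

Laspeyres component (base-period weights):
ΣP(Year 2)Q(Year 1) = 3.05×82 + 19.71×148 + 15.97×116 + 568.77×9 = 250.1 + 2917.08 + 1852.52 + 5118.93 = 10138.63
ΣP(Year 1)Q(Year 1) = 2.83×82 + 19.87×148 + 14.25×116 + 686.40×9 = 232.06 + 2940.76 + 1653 + 6177.6 = 11003.42
L = 10138.63 / 11003.42 × 100 = 92.1407
Paasche component (current-period weights):
ΣP(Year 2)Q(Year 2) = 3.05×67 + 19.71×190 + 15.97×135 + 568.77×7 = 204.35 + 3744.9 + 2155.95 + 3981.39 = 10086.59
ΣP(Year 1)Q(Year 2) = 2.83×67 + 19.87×190 + 14.25×135 + 686.40×7 = 189.61 + 3775.3 + 1923.75 + 4804.8 = 10693.46
P = 10086.59 / 10693.46 × 100 = 94.3248
Fisher = √(L × P) = √(92.1407 × 94.3248) = 93.2264

93.23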